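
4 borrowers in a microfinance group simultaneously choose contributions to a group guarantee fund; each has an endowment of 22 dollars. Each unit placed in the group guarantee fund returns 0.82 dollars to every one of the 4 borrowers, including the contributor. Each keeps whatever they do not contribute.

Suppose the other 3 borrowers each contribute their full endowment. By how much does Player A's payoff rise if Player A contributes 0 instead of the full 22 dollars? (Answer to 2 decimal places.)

3.96 dollars

Switching from a contribution of 22 to 0 lets Player A keep an extra 22 dollars, but lowers the group guarantee fund by 22, which costs Player A their own share of that drop: 0.82 × 22 = 18.04.
Net gain = 22 − 18.04 = 3.96. The private return per contributed unit (0.82) is below 1, so free-riding is indeed the best response regardless of what the others do.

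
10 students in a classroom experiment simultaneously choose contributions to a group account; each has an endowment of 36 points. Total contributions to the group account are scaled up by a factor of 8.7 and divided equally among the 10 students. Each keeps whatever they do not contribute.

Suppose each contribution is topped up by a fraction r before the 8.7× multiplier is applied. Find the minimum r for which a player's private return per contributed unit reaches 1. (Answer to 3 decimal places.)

0.149

With matching at rate r, one contributed unit becomes (1 + r) in the group account and returns 8.7 × (1 + r) / 10 to the contributor.
Setting this equal to 1: 1 + r = 10/8.7 = 1.1494.
So the minimum matching rate is r = 1.1494 − 1 = 0.149.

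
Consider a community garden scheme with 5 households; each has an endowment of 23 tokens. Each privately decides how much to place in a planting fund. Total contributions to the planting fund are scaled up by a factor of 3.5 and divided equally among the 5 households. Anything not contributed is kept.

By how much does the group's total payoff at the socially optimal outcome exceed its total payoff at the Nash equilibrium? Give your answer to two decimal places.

Each contributed unit returns 3.5/5 = 0.7000 to its contributor — below 1 — so contributing 0 is dominant for every player. At the Nash equilibrium everyone keeps their 23, and the group total is 5 × 23 = 115.
Each contributed unit returns 3.500 to the group as a whole (0.7000 to each of 5 players), which exceeds 1, so the social optimum is full contribution: group total = 3.500 × 115 = 402.50.
Efficiency loss = 402.50 − 115 = 287.50.

287.50 tokens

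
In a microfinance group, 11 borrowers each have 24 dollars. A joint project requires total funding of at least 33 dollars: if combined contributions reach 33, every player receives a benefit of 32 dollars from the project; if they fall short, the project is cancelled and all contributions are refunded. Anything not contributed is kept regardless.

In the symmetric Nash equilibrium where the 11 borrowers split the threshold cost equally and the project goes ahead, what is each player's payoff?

Equal share of the threshold: 33/11 = 3.
At this profile no one gains by cutting their contribution: any cut drops the total below 33, the project is cancelled, contributions are refunded, and the deviator ends with 24, which is less than 24 − 3 + 32 = 53. Contributing more than 3 just wastes the excess. So contributing exactly 3 is a best response.
Each player's payoff: 24 − 3 + 32 = 53.

53 dollars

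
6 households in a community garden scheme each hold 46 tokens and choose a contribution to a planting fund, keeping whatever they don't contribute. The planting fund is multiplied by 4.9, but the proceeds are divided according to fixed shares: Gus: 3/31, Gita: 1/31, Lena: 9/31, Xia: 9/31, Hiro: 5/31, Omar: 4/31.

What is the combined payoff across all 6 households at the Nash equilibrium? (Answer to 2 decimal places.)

634.80 tokens

A player with share s gets back 4.9·s per unit contributed, so full contribution is dominant for anyone with s > 1/4.9 = 0.2041 and zero contribution is dominant for anyone below.
Lena and Xia clear that bar, contributing 46 each; the remaining 4 contribute 0. Total contributed: 92.
The planting fund pays out 4.9 × 92 = 450.80 in total (split across the unequal shares, but the aggregate is all that matters for the group sum).
The 4 free-riders keep 46 each, adding 184. Group total = 184 + 450.80 = 634.80.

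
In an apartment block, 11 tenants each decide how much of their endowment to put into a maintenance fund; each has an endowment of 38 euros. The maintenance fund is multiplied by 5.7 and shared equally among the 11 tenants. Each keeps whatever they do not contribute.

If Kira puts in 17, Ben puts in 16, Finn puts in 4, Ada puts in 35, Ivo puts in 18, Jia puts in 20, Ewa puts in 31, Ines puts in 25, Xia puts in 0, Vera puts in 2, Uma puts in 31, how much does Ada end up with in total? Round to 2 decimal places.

106.12 euros

Total contributed: 17 + 16 + 4 + 35 + 18 + 20 + 31 + 25 + 0 + 2 + 31 = 199.
Each receives 5.7 × 199 / 11 = 103.12 from the maintenance fund.
Ada keeps 38 − 35 = 3, so Ada's payoff is 3 + 103.12 = 106.12.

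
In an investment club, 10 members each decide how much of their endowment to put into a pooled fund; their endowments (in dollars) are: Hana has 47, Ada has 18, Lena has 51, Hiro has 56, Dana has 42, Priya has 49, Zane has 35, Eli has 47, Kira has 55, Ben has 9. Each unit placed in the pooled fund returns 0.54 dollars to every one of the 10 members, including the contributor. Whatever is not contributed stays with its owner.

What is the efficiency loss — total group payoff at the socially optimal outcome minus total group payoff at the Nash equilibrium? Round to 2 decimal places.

1799.60 dollars

The private return per contributed unit is 0.54 < 1 for everyone, so the Nash equilibrium is zero contribution and the group total is Σ E_j = 47 + 18 + 51 + 56 + 42 + 49 + 35 + 47 + 55 + 9 = 409.
Each contributed unit returns 5.400 to the group, so the social optimum is full contribution by everyone: group total = 5.400 × 409 = 2208.60.
Efficiency loss = (5.400 − 1) × 409 = 1799.60.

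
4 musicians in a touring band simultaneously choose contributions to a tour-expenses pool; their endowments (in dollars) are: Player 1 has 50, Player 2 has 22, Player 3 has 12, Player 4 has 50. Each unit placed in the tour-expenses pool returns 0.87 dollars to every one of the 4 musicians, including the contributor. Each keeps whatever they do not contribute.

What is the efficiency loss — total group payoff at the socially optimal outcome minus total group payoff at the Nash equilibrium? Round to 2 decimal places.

332.32 dollars

The private return per contributed unit is 0.87 < 1 for everyone, so the Nash equilibrium is zero contribution and the group total is Σ E_j = 50 + 22 + 12 + 50 = 134.
Each contributed unit returns 3.480 to the group, so the social optimum is full contribution by everyone: group total = 3.480 × 134 = 466.32.
Efficiency loss = (3.480 − 1) × 134 = 332.32.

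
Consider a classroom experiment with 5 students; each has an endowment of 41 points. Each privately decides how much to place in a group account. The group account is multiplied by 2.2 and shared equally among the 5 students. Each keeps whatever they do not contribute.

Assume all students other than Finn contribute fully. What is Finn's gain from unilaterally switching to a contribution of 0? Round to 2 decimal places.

22.96 points

Switching from a contribution of 41 to 0 lets Finn keep an extra 41 points, but lowers the group account by 41, which costs Finn their own share of that drop: 2.2/5 × 41 = 18.04.
Net gain = 41 − 18.04 = 22.96. The private return per contributed unit (0.4400) is below 1, so free-riding is indeed the best response regardless of what the others do.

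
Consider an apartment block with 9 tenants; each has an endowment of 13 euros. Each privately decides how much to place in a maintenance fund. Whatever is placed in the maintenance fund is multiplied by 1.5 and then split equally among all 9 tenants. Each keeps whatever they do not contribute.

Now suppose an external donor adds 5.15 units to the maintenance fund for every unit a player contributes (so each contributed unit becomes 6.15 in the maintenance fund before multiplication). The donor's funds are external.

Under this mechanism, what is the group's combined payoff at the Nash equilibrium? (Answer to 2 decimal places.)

1079.33 euros

With the mechanism, a contributed unit returns 1.5 × 6.15 / 9 = 1.0250 per unit of net cost to the contributor — now above 1 — so contributing fully is weakly dominant for every player.
At the Nash equilibrium everyone contributes 13. Group total payoff = 1.5 × 6.15 × 117 = 1079.33.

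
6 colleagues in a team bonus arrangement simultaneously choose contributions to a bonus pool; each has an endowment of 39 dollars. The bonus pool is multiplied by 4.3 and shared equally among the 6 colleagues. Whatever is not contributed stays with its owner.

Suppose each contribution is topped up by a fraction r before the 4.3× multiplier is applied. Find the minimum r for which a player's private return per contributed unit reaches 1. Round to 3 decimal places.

0.395

With matching at rate r, one contributed unit becomes (1 + r) in the bonus pool and returns 4.3 × (1 + r) / 6 to the contributor.
Setting this equal to 1: 1 + r = 6/4.3 = 1.3953.
So the minimum matching rate is r = 1.3953 − 1 = 0.395.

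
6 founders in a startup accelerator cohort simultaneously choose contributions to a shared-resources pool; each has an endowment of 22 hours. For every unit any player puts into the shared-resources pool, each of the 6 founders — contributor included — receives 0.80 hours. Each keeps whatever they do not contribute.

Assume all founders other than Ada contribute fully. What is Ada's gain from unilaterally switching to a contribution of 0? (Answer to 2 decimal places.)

4.40 hours

Switching from a contribution of 22 to 0 lets Ada keep an extra 22 hours, but lowers the shared-resources pool by 22, which costs Ada their own share of that drop: 0.80 × 22 = 17.60.
Net gain = 22 − 17.60 = 4.40. The private return per contributed unit (0.80) is below 1, so free-riding is indeed the best response regardless of what the others do.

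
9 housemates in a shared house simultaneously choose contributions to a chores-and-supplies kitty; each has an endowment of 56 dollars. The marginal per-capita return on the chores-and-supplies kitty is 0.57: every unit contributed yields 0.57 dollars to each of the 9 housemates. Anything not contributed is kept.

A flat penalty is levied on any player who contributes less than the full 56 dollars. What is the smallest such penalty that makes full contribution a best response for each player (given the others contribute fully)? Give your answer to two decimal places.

24.08 dollars

Given the others contribute fully, the best deviation is to contribute 0 (any partial contribution still incurs the fine and gives up units whose private return 0.57 is below 1).
Deviating from 56 to 0 saves 56 dollars but forfeits the deviator's share of the drop in the chores-and-supplies kitty: 0.57 × 56 = 31.92.
So the deviation gain is 56 − 31.92 = 24.08, and the fine must be at least 24.08 dollars to wipe it out.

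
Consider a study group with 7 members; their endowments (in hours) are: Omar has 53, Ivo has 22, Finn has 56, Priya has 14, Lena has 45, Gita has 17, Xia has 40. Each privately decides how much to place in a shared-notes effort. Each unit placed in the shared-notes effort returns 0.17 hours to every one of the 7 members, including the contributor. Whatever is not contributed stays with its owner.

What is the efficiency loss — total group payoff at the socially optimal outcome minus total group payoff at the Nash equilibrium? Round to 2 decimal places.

The private return per contributed unit is 0.17 < 1 for everyone, so the Nash equilibrium is zero contribution and the group total is Σ E_j = 53 + 22 + 56 + 14 + 45 + 17 + 40 = 247.
Each contributed unit returns 1.190 to the group, so the social optimum is full contribution by everyone: group total = 1.190 × 247 = 293.93.
Efficiency loss = (1.190 − 1) × 247 = 46.93.

46.93 hours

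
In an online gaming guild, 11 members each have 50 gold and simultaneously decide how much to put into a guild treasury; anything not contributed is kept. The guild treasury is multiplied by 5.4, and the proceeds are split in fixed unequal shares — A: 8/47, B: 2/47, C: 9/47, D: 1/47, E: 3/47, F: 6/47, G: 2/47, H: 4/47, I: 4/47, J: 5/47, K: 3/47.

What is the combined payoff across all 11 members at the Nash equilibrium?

A player with share s gets back 5.4·s per unit contributed, so full contribution is dominant for anyone with s > 1/5.4 = 0.1852 and zero contribution is dominant for anyone below.
C alone (share 9/47) is above the threshold, contributing 50; the remaining 10 contribute 0. Total contributed: 50.
The guild treasury pays out 5.4 × 50 = 270.00 in total (split across the unequal shares, but the aggregate is all that matters for the group sum).
The 10 free-riders keep 50 each, adding 500. Group total = 500 + 270.00 = 770.00.

770.00 gold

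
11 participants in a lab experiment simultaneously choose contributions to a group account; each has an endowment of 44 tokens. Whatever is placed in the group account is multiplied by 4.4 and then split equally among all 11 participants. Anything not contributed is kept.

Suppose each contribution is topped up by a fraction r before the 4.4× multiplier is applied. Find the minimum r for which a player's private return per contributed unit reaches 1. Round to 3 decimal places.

1.500

With matching at rate r, one contributed unit becomes (1 + r) in the group account and returns 4.4 × (1 + r) / 11 to the contributor.
Setting this equal to 1: 1 + r = 11/4.4 = 2.5000.
So the minimum matching rate is r = 2.5000 − 1 = 1.500.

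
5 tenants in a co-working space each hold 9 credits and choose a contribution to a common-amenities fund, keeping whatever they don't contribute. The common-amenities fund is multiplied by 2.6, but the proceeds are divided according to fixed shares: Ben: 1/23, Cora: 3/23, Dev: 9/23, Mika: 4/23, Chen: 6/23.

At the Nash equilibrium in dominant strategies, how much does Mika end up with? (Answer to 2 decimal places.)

13.07 credits

For player j, contributing a unit is worthwhile iff 2.6 × (j's share) ≥ 1, i.e. iff j's share is at least 0.3846.
The only share above 0.3846 is Dev's 9/23, contributing 9; the remaining 4 contribute 0. Total contributed: 9.
Mika keeps 9 and receives 2.6 × 9 × 4/23 = 4.07 from the common-amenities fund, for a payoff of 13.07.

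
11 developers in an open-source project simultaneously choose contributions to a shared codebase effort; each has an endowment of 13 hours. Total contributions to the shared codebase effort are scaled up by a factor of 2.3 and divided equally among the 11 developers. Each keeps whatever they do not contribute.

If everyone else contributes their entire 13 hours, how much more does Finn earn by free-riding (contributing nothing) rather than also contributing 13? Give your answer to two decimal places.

10.28 hours

Switching from a contribution of 13 to 0 lets Finn keep an extra 13 hours, but lowers the shared codebase effort by 13, which costs Finn their own share of that drop: 2.3/11 × 13 = 2.72.
Net gain = 13 − 2.72 = 10.28. The private return per contributed unit (0.2091) is below 1, so free-riding is indeed the best response regardless of what the others do.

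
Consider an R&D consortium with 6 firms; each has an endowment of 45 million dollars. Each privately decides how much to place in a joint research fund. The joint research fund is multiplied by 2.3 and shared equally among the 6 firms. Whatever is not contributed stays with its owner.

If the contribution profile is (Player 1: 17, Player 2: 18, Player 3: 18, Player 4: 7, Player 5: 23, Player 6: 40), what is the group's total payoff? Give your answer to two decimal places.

429.90 million dollars

Total contributed: 17 + 18 + 18 + 7 + 23 + 40 = 123; total kept: 6 × 45 − 123 = 147.
The joint research fund pays out 2.3 × 123 = 282.90 in aggregate.
Group total = 147 + 282.90 = 429.90.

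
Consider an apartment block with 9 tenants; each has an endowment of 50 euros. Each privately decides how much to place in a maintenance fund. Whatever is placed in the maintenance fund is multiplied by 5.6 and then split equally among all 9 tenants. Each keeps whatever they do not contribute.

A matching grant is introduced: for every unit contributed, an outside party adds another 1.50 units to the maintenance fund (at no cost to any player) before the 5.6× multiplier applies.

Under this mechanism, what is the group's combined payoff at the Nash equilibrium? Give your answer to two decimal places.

Under the mechanism each unit contributed yields 5.6 × 2.50 / 9 = 1.5556 back to its contributor per unit of net cost, which exceeds 1, making full contribution the dominant choice for everyone.
So the Nash equilibrium is full contribution by all 9; the group earns 5.6 × 2.50 × 450 = 6300.00.

6300.00 euros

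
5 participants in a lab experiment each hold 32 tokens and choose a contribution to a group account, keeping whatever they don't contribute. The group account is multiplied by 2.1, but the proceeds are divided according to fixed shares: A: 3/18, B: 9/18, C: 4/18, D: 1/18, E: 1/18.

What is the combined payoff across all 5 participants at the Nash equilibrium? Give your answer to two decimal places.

Player j's private return per contributed unit is 2.1 × (j's share). Contributing is weakly dominant for j when that share is at least 1/2.1 = 0.4762, and contributing 0 is dominant otherwise.
B alone (share 9/18) is above the threshold, contributing 32; the remaining 4 contribute 0. Total contributed: 32.
The group account pays out 2.1 × 32 = 67.20 in total (split across the unequal shares, but the aggregate is all that matters for the group sum).
The 4 free-riders keep 32 each, adding 128. Group total = 128 + 67.20 = 195.20.

195.20 tokens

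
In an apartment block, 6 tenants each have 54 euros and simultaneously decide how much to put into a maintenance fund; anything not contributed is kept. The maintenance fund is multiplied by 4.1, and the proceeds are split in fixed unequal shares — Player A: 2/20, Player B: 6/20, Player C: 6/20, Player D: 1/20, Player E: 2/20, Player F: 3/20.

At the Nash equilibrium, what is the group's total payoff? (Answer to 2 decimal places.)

Each unit j contributes comes back to j as 4.1 × (j's share), so j prefers to contribute only if that share exceeds 1/4.1 = 0.2439; otherwise keeping the unit dominates.
Player B and Player C clear that bar, contributing 54 each; the remaining 4 contribute 0. Total contributed: 108.
The maintenance fund pays out 4.1 × 108 = 442.80 in total (split across the unequal shares, but the aggregate is all that matters for the group sum).
The 4 free-riders keep 54 each, adding 216. Group total = 216 + 442.80 = 658.80.

658.80 euros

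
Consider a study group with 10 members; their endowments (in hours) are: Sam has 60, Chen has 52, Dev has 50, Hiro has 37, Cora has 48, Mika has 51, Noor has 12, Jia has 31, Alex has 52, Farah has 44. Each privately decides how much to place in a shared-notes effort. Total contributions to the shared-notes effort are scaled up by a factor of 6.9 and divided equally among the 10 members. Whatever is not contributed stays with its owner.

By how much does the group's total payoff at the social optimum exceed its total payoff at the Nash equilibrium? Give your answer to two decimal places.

The private return per contributed unit is 6.9/10 = 0.6900 < 1 for every player regardless of endowment, so the Nash equilibrium is zero contribution and the group total is Σ E_j = 60 + 52 + 50 + 37 + 48 + 51 + 12 + 31 + 52 + 44 = 437.
Each contributed unit returns 6.900 to the group, so the social optimum is full contribution by everyone: group total = 6.900 × 437 = 3015.30.
Efficiency loss = (6.900 − 1) × 437 = 2578.30.

2578.30 hours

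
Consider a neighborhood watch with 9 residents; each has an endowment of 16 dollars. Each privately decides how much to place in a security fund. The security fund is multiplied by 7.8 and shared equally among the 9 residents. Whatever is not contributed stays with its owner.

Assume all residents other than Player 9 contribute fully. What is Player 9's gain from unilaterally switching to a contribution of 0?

2.13 dollars

Switching from a contribution of 16 to 0 lets Player 9 keep an extra 16 dollars, but lowers the security fund by 16, which costs Player 9 their own share of that drop: 7.8/9 × 16 = 13.87.
Net gain = 16 − 13.87 = 2.13. The private return per contributed unit (0.8667) is below 1, so free-riding is indeed the best response regardless of what the others do.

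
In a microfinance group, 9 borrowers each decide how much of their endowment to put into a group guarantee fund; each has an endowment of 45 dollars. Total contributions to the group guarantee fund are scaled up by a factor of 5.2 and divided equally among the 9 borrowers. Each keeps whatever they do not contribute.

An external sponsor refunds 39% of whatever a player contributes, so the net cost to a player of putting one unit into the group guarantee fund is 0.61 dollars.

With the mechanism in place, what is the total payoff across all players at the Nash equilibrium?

405.00 dollars

The effective private return is (5.2/9) / 0.61 = 0.9472, which is still under 1, so the mechanism doesn't change anyone's dominant strategy: zero contribution.
At the Nash equilibrium no one contributes; group total payoff = 9 × 45 = 405.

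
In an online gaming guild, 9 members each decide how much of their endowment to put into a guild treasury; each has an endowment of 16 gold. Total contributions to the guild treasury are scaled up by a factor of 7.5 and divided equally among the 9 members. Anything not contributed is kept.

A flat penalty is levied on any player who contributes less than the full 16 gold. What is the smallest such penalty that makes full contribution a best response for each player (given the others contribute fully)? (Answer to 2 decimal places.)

2.67 gold

Given the others contribute fully, the best deviation is to contribute 0 (any partial contribution still incurs the fine and gives up units whose private return 0.8333 is below 1).
Deviating from 16 to 0 saves 16 gold but forfeits the deviator's share of the drop in the guild treasury: 7.5/9 × 16 = 13.33.
So the deviation gain is 16 − 13.33 = 2.67, and the fine must be at least 2.67 gold to wipe it out.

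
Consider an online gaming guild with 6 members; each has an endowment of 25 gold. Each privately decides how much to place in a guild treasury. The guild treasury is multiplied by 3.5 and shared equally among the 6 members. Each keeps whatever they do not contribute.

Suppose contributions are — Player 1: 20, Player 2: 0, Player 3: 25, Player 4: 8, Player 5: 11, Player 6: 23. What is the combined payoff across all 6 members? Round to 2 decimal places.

367.50 gold

Total contributed: 20 + 0 + 25 + 8 + 11 + 23 = 87; total kept: 6 × 25 − 87 = 63.
The guild treasury pays out 3.5 × 87 = 304.50 in aggregate.
Group total = 63 + 304.50 = 367.50.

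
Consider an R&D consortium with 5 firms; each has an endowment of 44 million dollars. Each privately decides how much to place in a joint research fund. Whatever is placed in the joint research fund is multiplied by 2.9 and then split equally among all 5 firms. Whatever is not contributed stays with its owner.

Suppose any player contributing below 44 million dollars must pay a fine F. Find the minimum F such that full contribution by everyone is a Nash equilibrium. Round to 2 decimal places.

Given the others contribute fully, the best deviation is to contribute 0 (any partial contribution still incurs the fine and gives up units whose private return 0.5800 is below 1).
Deviating from 44 to 0 saves 44 million dollars but forfeits the deviator's share of the drop in the joint research fund: 2.9/5 × 44 = 25.52.
So the deviation gain is 44 − 25.52 = 18.48, and the fine must be at least 18.48 million dollars to wipe it out.

18.48 million dollars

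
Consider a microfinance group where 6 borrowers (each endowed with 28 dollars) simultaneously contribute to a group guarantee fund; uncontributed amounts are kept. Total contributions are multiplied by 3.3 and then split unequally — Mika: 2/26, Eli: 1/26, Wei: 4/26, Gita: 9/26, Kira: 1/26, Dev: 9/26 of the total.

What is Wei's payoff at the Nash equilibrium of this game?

Each unit j contributes comes back to j as 3.3 × (j's share), so j prefers to contribute only if that share exceeds 1/3.3 = 0.3030; otherwise keeping the unit dominates.
Gita and Dev are above the threshold, contributing 28 each; the remaining 4 contribute 0. Total contributed: 56.
Wei keeps 28 and receives 3.3 × 56 × 4/26 = 28.43 from the group guarantee fund, for a payoff of 56.43.

56.43 dollars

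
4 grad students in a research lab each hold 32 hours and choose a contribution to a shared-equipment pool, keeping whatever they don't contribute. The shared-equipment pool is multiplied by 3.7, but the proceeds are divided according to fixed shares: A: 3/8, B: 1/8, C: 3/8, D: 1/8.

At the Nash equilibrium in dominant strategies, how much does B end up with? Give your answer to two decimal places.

61.60 hours

A player with share s gets back 3.7·s per unit contributed, so full contribution is dominant for anyone with s > 1/3.7 = 0.2703 and zero contribution is dominant for anyone below.
A and C are above the threshold, contributing 32 each; the remaining 2 contribute 0. Total contributed: 64.
B keeps 32 and receives 3.7 × 64 × 1/8 = 29.60 from the shared-equipment pool, for a payoff of 61.60.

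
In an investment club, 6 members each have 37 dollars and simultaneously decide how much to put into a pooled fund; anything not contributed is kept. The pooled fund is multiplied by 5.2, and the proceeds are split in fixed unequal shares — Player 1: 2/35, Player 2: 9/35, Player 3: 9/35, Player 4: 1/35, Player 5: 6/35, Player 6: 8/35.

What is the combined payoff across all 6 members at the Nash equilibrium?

688.20 dollars

Player j's private return per contributed unit is 5.2 × (j's share). Contributing is weakly dominant for j when that share is at least 1/5.2 = 0.1923, and contributing 0 is dominant otherwise.
Player 2, Player 3 and Player 6 clear that bar, contributing 37 each; the remaining 3 contribute 0. Total contributed: 111.
The pooled fund pays out 5.2 × 111 = 577.20 in total (split across the unequal shares, but the aggregate is all that matters for the group sum).
The 3 free-riders keep 37 each, adding 111. Group total = 111 + 577.20 = 688.20.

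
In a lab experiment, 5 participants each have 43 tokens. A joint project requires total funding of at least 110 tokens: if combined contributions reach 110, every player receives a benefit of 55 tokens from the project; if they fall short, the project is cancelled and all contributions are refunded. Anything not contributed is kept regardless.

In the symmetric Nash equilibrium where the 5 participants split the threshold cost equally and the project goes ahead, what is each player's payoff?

76 tokens

Equal share of the threshold: 110/5 = 22.
At this profile no one gains by cutting their contribution: any cut drops the total below 110, the project is cancelled, contributions are refunded, and the deviator ends with 43, which is less than 43 − 22 + 55 = 76. Contributing more than 22 just wastes the excess. So contributing exactly 22 is a best response.
Each player's payoff: 43 − 22 + 55 = 76.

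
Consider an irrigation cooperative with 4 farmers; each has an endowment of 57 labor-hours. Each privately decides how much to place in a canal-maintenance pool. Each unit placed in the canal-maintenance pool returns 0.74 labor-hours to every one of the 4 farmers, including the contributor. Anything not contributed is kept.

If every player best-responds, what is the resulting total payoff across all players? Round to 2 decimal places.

The private return per contributed unit is 0.74 < 1, so contributing 0 is dominant for every player. At the Nash equilibrium everyone keeps their 57, and the group total is 4 × 57 = 228.

228.00 labor-hours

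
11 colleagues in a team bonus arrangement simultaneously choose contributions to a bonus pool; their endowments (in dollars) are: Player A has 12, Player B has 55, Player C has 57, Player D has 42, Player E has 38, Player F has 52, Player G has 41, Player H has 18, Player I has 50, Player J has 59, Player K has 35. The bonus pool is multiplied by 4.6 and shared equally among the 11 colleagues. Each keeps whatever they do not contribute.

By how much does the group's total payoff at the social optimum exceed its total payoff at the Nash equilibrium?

1652.40 dollars

The private return per contributed unit is 4.6/11 = 0.4182 < 1 for every player regardless of endowment, so the Nash equilibrium is zero contribution and the group total is Σ E_j = 12 + 55 + 57 + 42 + 38 + 52 + 41 + 18 + 50 + 59 + 35 = 459.
Each contributed unit returns 4.600 to the group, so the social optimum is full contribution by everyone: group total = 4.600 × 459 = 2111.40.
Efficiency loss = (4.600 − 1) × 459 = 1652.40.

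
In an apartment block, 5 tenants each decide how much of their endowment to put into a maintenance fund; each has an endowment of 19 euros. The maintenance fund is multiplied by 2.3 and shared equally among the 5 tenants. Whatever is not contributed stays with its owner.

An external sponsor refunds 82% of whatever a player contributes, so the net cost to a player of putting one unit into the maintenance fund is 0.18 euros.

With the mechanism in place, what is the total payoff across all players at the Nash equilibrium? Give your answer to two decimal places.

296.40 euros

Under the mechanism each unit contributed yields (2.3/5) / 0.18 = 2.5556 back to its contributor per unit of net cost, which exceeds 1, making full contribution the dominant choice for everyone.
At the Nash equilibrium everyone contributes 19. Group total payoff = 5 × (19 × 0.82 + 2.3 × 19) = 296.40.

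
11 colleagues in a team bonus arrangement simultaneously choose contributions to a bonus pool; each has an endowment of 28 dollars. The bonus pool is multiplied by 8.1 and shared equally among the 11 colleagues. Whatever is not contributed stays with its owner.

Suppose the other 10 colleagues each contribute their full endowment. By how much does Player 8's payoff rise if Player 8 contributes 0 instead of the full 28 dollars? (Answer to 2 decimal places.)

Switching from a contribution of 28 to 0 lets Player 8 keep an extra 28 dollars, but lowers the bonus pool by 28, which costs Player 8 their own share of that drop: 8.1/11 × 28 = 20.62.
Net gain = 28 − 20.62 = 7.38. The private return per contributed unit (0.7364) is below 1, so free-riding is indeed the best response regardless of what the others do.

7.38 dollars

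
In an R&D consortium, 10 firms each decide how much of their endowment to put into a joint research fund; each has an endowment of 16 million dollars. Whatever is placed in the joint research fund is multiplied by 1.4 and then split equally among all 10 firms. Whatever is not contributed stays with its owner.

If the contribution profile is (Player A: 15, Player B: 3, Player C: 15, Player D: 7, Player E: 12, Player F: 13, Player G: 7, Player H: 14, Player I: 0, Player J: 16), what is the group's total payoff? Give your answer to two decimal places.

Total contributed: 15 + 3 + 15 + 7 + 12 + 13 + 7 + 14 + 0 + 16 = 102; total kept: 10 × 16 − 102 = 58.
The joint research fund pays out 1.4 × 102 = 142.80 in aggregate.
Group total = 58 + 142.80 = 200.80.

200.80 million dollars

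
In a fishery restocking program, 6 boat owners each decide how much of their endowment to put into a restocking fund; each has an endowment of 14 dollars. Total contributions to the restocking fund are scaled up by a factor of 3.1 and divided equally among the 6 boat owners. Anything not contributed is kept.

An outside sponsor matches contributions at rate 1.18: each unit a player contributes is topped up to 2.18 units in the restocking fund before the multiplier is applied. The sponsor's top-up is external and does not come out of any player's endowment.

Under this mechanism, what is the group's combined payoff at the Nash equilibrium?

With the mechanism, a contributed unit returns 3.1 × 2.18 / 6 = 1.1263 per unit of net cost to the contributor — now above 1 — so contributing fully is weakly dominant for every player.
So the Nash equilibrium is full contribution by all 6; the group earns 3.1 × 2.18 × 84 = 567.67.

567.67 dollars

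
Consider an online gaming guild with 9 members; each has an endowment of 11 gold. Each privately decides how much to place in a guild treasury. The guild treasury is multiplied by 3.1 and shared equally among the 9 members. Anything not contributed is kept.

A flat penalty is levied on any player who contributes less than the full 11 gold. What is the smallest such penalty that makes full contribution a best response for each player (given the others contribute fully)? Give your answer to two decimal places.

Given the others contribute fully, the best deviation is to contribute 0 (any partial contribution still incurs the fine and gives up units whose private return 0.3444 is below 1).
Deviating from 11 to 0 saves 11 gold but forfeits the deviator's share of the drop in the guild treasury: 3.1/9 × 11 = 3.79.
So the deviation gain is 11 − 3.79 = 7.21, and the fine must be at least 7.21 gold to wipe it out.

7.21 gold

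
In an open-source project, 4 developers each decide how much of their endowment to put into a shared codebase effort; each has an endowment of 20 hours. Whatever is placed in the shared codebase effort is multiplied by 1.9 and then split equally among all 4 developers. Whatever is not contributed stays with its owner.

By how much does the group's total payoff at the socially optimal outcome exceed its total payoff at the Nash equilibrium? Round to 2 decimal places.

72.00 hours

Each contributed unit returns 1.9/4 = 0.4750 to its contributor — below 1 — so contributing 0 is dominant for every player. At the Nash equilibrium everyone keeps their 20, and the group total is 4 × 20 = 80.
Each contributed unit returns 1.900 to the group as a whole (0.4750 to each of 4 players), which exceeds 1, so the social optimum is full contribution: group total = 1.900 × 80 = 152.00.
Efficiency loss = 152.00 − 80 = 72.00.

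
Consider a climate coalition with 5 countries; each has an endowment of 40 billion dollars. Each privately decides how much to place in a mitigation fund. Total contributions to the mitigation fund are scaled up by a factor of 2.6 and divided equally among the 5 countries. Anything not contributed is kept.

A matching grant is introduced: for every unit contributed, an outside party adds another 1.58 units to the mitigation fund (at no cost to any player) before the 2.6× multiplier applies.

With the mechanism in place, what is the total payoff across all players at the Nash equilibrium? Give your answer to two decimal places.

The effective private return per unit is now 2.6 × 2.58 / 5 = 1.3416 > 1, so every player's dominant strategy flips to full contribution.
So the Nash equilibrium is full contribution by all 5; the group earns 2.6 × 2.58 × 200 = 1341.60.

1341.60 billion dollars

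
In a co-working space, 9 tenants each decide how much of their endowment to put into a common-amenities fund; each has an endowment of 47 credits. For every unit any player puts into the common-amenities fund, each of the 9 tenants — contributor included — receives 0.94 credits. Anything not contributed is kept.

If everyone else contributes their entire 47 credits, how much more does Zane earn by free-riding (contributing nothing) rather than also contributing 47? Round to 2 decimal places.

Switching from a contribution of 47 to 0 lets Zane keep an extra 47 credits, but lowers the common-amenities fund by 47, which costs Zane their own share of that drop: 0.94 × 47 = 44.18.
Net gain = 47 − 44.18 = 2.82. The private return per contributed unit (0.94) is below 1, so free-riding is indeed the best response regardless of what the others do.

2.82 credits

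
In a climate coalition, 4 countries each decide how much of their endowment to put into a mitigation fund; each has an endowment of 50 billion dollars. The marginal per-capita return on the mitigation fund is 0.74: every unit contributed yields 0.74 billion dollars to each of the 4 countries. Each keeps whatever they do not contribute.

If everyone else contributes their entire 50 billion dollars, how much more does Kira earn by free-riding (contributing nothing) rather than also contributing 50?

Switching from a contribution of 50 to 0 lets Kira keep an extra 50 billion dollars, but lowers the mitigation fund by 50, which costs Kira their own share of that drop: 0.74 × 50 = 37.00.
Net gain = 50 − 37.00 = 13.00. The private return per contributed unit (0.74) is below 1, so free-riding is indeed the best response regardless of what the others do.

13.00 billion dollars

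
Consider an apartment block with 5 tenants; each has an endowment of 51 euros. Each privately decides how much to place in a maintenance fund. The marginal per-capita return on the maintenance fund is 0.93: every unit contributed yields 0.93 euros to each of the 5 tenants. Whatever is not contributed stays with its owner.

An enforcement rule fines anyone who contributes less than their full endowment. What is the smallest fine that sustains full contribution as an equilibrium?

Given the others contribute fully, the best deviation is to contribute 0 (any partial contribution still incurs the fine and gives up units whose private return 0.93 is below 1).
Deviating from 51 to 0 saves 51 euros but forfeits the deviator's share of the drop in the maintenance fund: 0.93 × 51 = 47.43.
So the deviation gain is 51 − 47.43 = 3.57, and the fine must be at least 3.57 euros to wipe it out.

3.57 euros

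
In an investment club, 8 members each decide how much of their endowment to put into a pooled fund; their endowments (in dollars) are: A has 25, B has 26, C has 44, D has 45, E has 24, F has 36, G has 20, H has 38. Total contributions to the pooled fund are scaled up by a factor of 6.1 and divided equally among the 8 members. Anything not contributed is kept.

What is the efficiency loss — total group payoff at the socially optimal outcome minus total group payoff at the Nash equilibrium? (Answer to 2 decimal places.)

1315.80 dollars

The private return per contributed unit is 6.1/8 = 0.7625 < 1 for every player regardless of endowment, so the Nash equilibrium is zero contribution and the group total is Σ E_j = 25 + 26 + 44 + 45 + 24 + 36 + 20 + 38 = 258.
Each contributed unit returns 6.100 to the group, so the social optimum is full contribution by everyone: group total = 6.100 × 258 = 1573.80.
Efficiency loss = (6.100 − 1) × 258 = 1315.80.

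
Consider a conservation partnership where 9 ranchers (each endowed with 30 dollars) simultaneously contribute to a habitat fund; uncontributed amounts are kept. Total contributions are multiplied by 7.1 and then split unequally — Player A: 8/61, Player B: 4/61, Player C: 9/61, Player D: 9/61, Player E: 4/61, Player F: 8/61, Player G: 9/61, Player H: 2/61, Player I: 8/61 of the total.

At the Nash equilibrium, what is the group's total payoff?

819.00 dollars

Each unit j contributes comes back to j as 7.1 × (j's share), so j prefers to contribute only if that share exceeds 1/7.1 = 0.1408; otherwise keeping the unit dominates.
Player C, Player D and Player G clear that bar, contributing 30 each; the remaining 6 contribute 0. Total contributed: 90.
The habitat fund pays out 7.1 × 90 = 639.00 in total (split across the unequal shares, but the aggregate is all that matters for the group sum).
The 6 free-riders keep 30 each, adding 180. Group total = 180 + 639.00 = 819.00.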